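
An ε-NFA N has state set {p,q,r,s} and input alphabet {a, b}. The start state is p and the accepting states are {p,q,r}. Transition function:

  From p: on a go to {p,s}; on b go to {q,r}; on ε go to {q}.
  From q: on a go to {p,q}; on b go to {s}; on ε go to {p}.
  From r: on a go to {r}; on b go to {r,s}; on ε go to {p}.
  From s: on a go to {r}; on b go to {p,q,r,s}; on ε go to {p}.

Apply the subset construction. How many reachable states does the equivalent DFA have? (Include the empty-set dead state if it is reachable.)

3

Start state of the DFA: {p,q} (ε-closure of the NFA start).
{p,q} --a--> {p,q,s}  [new]
{p,q} --b--> {p,q,r,s}  [new]
{p,q,s} --a--> {p,q,r,s}  [seen]
{p,q,s} --b--> {p,q,r,s}  [seen]
{p,q,r,s} --a--> {p,q,r,s}  [seen]
{p,q,r,s} --b--> {p,q,r,s}  [seen]
Reachable DFA states: {p,q}, {p,q,s}, {p,q,r,s}.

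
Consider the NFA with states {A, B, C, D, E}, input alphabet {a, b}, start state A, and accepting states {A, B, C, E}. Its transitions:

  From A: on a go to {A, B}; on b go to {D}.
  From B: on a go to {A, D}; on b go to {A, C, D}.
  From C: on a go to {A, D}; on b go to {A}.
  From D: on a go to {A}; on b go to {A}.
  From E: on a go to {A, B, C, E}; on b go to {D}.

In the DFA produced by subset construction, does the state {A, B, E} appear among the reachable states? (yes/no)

no

Start state of the DFA: {A}.
{A} --a--> {A, B}  [new]
{A} --b--> {D}  [new]
{A, B} --a--> {A, B, D}  [new]
{A, B} --b--> {A, C, D}  [new]
{D} --a--> {A}  [seen]
{D} --b--> {A}  [seen]
{A, B, D} --a--> {A, B, D}  [seen]
{A, B, D} --b--> {A, C, D}  [seen]
{A, C, D} --a--> {A, B, D}  [seen]
{A, C, D} --b--> {A, D}  [new]
{A, D} --a--> {A, B}  [seen]
{A, D} --b--> {A, D}  [seen]
Reachable DFA states: {A}, {A, B}, {D}, {A, B, D}, {A, C, D}, {A, D}.
{A, B, E} is not among them.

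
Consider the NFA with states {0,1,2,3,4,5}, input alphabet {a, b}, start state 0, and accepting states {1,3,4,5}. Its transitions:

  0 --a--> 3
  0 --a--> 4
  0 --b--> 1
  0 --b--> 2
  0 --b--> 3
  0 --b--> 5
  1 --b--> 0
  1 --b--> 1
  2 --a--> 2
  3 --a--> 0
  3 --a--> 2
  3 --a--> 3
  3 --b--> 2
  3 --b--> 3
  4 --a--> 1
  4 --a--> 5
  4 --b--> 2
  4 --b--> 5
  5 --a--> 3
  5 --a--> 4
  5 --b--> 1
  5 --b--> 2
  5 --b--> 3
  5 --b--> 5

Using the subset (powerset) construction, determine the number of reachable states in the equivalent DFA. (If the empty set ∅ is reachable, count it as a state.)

7

Start state of the DFA: {0}.
{0} --a--> {3,4}  [new]
{0} --b--> {1,2,3,5}  [new]
{3,4} --a--> {0,1,2,3,5}  [new]
{3,4} --b--> {2,3,5}  [new]
{1,2,3,5} --a--> {0,2,3,4}  [new]
{1,2,3,5} --b--> {0,1,2,3,5}  [seen]
{0,1,2,3,5} --a--> {0,2,3,4}  [seen]
{0,1,2,3,5} --b--> {0,1,2,3,5}  [seen]
{2,3,5} --a--> {0,2,3,4}  [seen]
{2,3,5} --b--> {1,2,3,5}  [seen]
{0,2,3,4} --a--> {0,1,2,3,4,5}  [new]
{0,2,3,4} --b--> {1,2,3,5}  [seen]
{0,1,2,3,4,5} --a--> {0,1,2,3,4,5}  [seen]
{0,1,2,3,4,5} --b--> {0,1,2,3,5}  [seen]
Reachable DFA states: {0}, {3,4}, {1,2,3,5}, {0,1,2,3,5}, {2,3,5}, {0,2,3,4}, {0,1,2,3,4,5}.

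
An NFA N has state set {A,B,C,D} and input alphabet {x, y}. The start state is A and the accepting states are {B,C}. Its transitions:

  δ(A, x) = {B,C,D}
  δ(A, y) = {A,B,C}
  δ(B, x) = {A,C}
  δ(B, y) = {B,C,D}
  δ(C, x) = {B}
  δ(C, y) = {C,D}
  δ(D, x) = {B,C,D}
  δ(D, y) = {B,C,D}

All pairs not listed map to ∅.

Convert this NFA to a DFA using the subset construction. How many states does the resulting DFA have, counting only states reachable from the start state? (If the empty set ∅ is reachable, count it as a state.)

4

Start state of the DFA: {A}.
{A} --x--> {B,C,D}  [new]
{A} --y--> {A,B,C}  [new]
{B,C,D} --x--> {A,B,C,D}  [new]
{B,C,D} --y--> {B,C,D}  [seen]
{A,B,C} --x--> {A,B,C,D}  [seen]
{A,B,C} --y--> {A,B,C,D}  [seen]
{A,B,C,D} --x--> {A,B,C,D}  [seen]
{A,B,C,D} --y--> {A,B,C,D}  [seen]
Reachable DFA states: {A}, {B,C,D}, {A,B,C}, {A,B,C,D}.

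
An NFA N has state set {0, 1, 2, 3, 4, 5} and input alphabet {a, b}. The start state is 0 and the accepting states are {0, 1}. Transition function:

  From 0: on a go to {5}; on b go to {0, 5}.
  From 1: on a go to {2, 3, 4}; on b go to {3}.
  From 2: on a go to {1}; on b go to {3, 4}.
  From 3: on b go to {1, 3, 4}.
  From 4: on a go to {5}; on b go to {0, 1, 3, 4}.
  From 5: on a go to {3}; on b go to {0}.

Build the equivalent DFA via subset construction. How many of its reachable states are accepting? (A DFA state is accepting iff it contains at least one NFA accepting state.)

Start state of the DFA: {0}.
{0} --a--> {5}  [new]
{0} --b--> {0, 5}  [new]
{5} --a--> {3}  [new]
{5} --b--> {0}  [seen]
{0, 5} --a--> {3, 5}  [new]
{0, 5} --b--> {0, 5}  [seen]
{3} --a--> ∅  [new]
{3} --b--> {1, 3, 4}  [new]
{3, 5} --a--> {3}  [seen]
{3, 5} --b--> {0, 1, 3, 4}  [new]
∅ --a--> ∅  [seen]
∅ --b--> ∅  [seen]
{1, 3, 4} --a--> {2, 3, 4, 5}  [new]
{1, 3, 4} --b--> {0, 1, 3, 4}  [seen]
{0, 1, 3, 4} --a--> {2, 3, 4, 5}  [seen]
{0, 1, 3, 4} --b--> {0, 1, 3, 4, 5}  [new]
{2, 3, 4, 5} --a--> {1, 3, 5}  [new]
{2, 3, 4, 5} --b--> {0, 1, 3, 4}  [seen]
{0, 1, 3, 4, 5} --a--> {2, 3, 4, 5}  [seen]
{0, 1, 3, 4, 5} --b--> {0, 1, 3, 4, 5}  [seen]
{1, 3, 5} --a--> {2, 3, 4}  [new]
{1, 3, 5} --b--> {0, 1, 3, 4}  [seen]
{2, 3, 4} --a--> {1, 5}  [new]
{2, 3, 4} --b--> {0, 1, 3, 4}  [seen]
{1, 5} --a--> {2, 3, 4}  [seen]
{1, 5} --b--> {0, 3}  [new]
{0, 3} --a--> {5}  [seen]
{0, 3} --b--> {0, 1, 3, 4, 5}  [seen]
Reachable DFA states: {0}, {5}, {0, 5}, {3}, {3, 5}, ∅, {1, 3, 4}, {0, 1, 3, 4}, {2, 3, 4, 5}, {0, 1, 3, 4, 5}, {1, 3, 5}, {2, 3, 4}, {1, 5}, {0, 3}.
Accepting DFA states (contain an NFA accepting state): {0}, {0, 5}, {1, 3, 4}, {0, 1, 3, 4}, {0, 1, 3, 4, 5}, {1, 3, 5}, {1, 5}, {0, 3}.

8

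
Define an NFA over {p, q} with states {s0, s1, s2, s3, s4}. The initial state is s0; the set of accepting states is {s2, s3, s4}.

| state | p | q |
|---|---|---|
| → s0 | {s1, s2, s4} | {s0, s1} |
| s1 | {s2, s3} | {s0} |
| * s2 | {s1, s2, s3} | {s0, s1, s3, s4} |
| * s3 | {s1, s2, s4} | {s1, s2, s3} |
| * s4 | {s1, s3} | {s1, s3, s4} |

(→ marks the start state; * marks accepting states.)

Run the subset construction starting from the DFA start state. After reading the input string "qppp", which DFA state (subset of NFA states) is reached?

{s1, s2, s3, s4}

Start: {s0}.
δ(s0,q) = {s0, s1}.
Union: {s0, s1}.
After q: {s0, s1}.
δ(s0,p) = {s1, s2, s4}; δ(s1,p) = {s2, s3}.
Union: {s1, s2, s3, s4}.
After p: {s1, s2, s3, s4}.
δ(s1,p) = {s2, s3}; δ(s2,p) = {s1, s2, s3}; δ(s3,p) = {s1, s2, s4}; δ(s4,p) = {s1, s3}.
Union: {s1, s2, s3, s4}.
After p: {s1, s2, s3, s4}.
δ(s1,p) = {s2, s3}; δ(s2,p) = {s1, s2, s3}; δ(s3,p) = {s1, s2, s4}; δ(s4,p) = {s1, s3}.
Union: {s1, s2, s3, s4}.
After p: {s1, s2, s3, s4}.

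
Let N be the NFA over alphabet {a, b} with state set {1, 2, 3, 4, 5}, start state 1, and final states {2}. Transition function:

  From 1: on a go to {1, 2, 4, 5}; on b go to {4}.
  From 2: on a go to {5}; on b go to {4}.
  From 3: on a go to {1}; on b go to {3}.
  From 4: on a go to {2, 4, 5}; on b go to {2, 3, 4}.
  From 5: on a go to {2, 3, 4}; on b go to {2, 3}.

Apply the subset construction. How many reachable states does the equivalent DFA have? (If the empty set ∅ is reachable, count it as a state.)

Start state of the DFA: {1}.
{1} --a--> {1, 2, 4, 5}  [new]
{1} --b--> {4}  [new]
{1, 2, 4, 5} --a--> {1, 2, 3, 4, 5}  [new]
{1, 2, 4, 5} --b--> {2, 3, 4}  [new]
{4} --a--> {2, 4, 5}  [new]
{4} --b--> {2, 3, 4}  [seen]
{1, 2, 3, 4, 5} --a--> {1, 2, 3, 4, 5}  [seen]
{1, 2, 3, 4, 5} --b--> {2, 3, 4}  [seen]
{2, 3, 4} --a--> {1, 2, 4, 5}  [seen]
{2, 3, 4} --b--> {2, 3, 4}  [seen]
{2, 4, 5} --a--> {2, 3, 4, 5}  [new]
{2, 4, 5} --b--> {2, 3, 4}  [seen]
{2, 3, 4, 5} --a--> {1, 2, 3, 4, 5}  [seen]
{2, 3, 4, 5} --b--> {2, 3, 4}  [seen]
Reachable DFA states: {1}, {1, 2, 4, 5}, {4}, {1, 2, 3, 4, 5}, {2, 3, 4}, {2, 4, 5}, {2, 3, 4, 5}.

7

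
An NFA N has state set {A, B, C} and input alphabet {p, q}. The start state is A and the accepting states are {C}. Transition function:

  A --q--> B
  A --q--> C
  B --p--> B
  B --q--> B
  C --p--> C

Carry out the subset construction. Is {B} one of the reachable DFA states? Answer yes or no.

Start state of the DFA: {A}.
{A} --p--> ∅  [new]
{A} --q--> {B, C}  [new]
∅ --p--> ∅  [seen]
∅ --q--> ∅  [seen]
{B, C} --p--> {B, C}  [seen]
{B, C} --q--> {B}  [new]
{B} --p--> {B}  [seen]
{B} --q--> {B}  [seen]
Reachable DFA states: {A}, ∅, {B, C}, {B}.
{B} is among them.

yes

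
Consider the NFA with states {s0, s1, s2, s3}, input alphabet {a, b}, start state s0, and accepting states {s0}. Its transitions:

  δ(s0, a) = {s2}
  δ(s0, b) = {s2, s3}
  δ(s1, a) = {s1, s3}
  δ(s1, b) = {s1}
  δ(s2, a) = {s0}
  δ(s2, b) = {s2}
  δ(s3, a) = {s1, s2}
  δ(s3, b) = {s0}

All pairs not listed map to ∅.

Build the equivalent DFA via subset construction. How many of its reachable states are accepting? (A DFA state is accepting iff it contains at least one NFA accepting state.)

4

Start state of the DFA: {s0}.
{s0} --a--> {s2}  [new]
{s0} --b--> {s2, s3}  [new]
{s2} --a--> {s0}  [seen]
{s2} --b--> {s2}  [seen]
{s2, s3} --a--> {s0, s1, s2}  [new]
{s2, s3} --b--> {s0, s2}  [new]
{s0, s1, s2} --a--> {s0, s1, s2, s3}  [new]
{s0, s1, s2} --b--> {s1, s2, s3}  [new]
{s0, s2} --a--> {s0, s2}  [seen]
{s0, s2} --b--> {s2, s3}  [seen]
{s0, s1, s2, s3} --a--> {s0, s1, s2, s3}  [seen]
{s0, s1, s2, s3} --b--> {s0, s1, s2, s3}  [seen]
{s1, s2, s3} --a--> {s0, s1, s2, s3}  [seen]
{s1, s2, s3} --b--> {s0, s1, s2}  [seen]
Reachable DFA states: {s0}, {s2}, {s2, s3}, {s0, s1, s2}, {s0, s2}, {s0, s1, s2, s3}, {s1, s2, s3}.
Accepting DFA states (contain an NFA accepting state): {s0}, {s0, s1, s2}, {s0, s2}, {s0, s1, s2, s3}.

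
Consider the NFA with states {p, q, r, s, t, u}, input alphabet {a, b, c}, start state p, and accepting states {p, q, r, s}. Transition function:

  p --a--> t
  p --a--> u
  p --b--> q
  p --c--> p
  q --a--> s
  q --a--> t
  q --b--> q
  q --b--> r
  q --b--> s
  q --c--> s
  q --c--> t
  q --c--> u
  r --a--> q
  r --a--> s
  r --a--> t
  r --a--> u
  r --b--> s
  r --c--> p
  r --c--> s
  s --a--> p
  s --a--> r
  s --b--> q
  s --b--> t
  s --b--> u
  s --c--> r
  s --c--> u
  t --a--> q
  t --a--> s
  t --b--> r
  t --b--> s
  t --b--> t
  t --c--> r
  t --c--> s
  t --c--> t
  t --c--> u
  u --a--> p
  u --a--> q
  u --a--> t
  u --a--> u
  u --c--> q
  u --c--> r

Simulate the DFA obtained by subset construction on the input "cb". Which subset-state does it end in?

{q}

Start: {p}.
δ(p,c) = {p}.
Union: {p}.
After c: {p}.
δ(p,b) = {q}.
Union: {q}.
After b: {q}.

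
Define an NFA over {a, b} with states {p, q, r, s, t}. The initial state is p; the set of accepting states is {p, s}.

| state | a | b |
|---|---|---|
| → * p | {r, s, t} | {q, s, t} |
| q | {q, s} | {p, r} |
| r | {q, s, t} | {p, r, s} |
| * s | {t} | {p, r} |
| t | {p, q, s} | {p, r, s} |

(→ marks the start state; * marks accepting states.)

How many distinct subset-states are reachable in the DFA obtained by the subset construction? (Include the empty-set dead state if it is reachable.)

7

Start state of the DFA: {p}.
{p} --a--> {r, s, t}  [new]
{p} --b--> {q, s, t}  [new]
{r, s, t} --a--> {p, q, s, t}  [new]
{r, s, t} --b--> {p, r, s}  [new]
{q, s, t} --a--> {p, q, s, t}  [seen]
{q, s, t} --b--> {p, r, s}  [seen]
{p, q, s, t} --a--> {p, q, r, s, t}  [new]
{p, q, s, t} --b--> {p, q, r, s, t}  [seen]
{p, r, s} --a--> {q, r, s, t}  [new]
{p, r, s} --b--> {p, q, r, s, t}  [seen]
{p, q, r, s, t} --a--> {p, q, r, s, t}  [seen]
{p, q, r, s, t} --b--> {p, q, r, s, t}  [seen]
{q, r, s, t} --a--> {p, q, s, t}  [seen]
{q, r, s, t} --b--> {p, r, s}  [seen]
Reachable DFA states: {p}, {r, s, t}, {q, s, t}, {p, q, s, t}, {p, r, s}, {p, q, r, s, t}, {q, r, s, t}.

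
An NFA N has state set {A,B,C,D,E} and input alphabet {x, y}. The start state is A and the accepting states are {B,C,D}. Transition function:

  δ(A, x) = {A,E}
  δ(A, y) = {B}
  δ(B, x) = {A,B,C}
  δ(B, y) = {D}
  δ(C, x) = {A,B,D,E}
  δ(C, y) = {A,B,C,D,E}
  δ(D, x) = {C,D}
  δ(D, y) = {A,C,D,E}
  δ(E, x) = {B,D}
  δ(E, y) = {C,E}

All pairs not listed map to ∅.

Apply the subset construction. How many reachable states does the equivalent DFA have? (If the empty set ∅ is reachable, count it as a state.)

10

Start state of the DFA: {A}.
{A} --x--> {A,E}  [new]
{A} --y--> {B}  [new]
{A,E} --x--> {A,B,D,E}  [new]
{A,E} --y--> {B,C,E}  [new]
{B} --x--> {A,B,C}  [new]
{B} --y--> {D}  [new]
{A,B,D,E} --x--> {A,B,C,D,E}  [new]
{A,B,D,E} --y--> {A,B,C,D,E}  [seen]
{B,C,E} --x--> {A,B,C,D,E}  [seen]
{B,C,E} --y--> {A,B,C,D,E}  [seen]
{A,B,C} --x--> {A,B,C,D,E}  [seen]
{A,B,C} --y--> {A,B,C,D,E}  [seen]
{D} --x--> {C,D}  [new]
{D} --y--> {A,C,D,E}  [new]
{A,B,C,D,E} --x--> {A,B,C,D,E}  [seen]
{A,B,C,D,E} --y--> {A,B,C,D,E}  [seen]
{C,D} --x--> {A,B,C,D,E}  [seen]
{C,D} --y--> {A,B,C,D,E}  [seen]
{A,C,D,E} --x--> {A,B,C,D,E}  [seen]
{A,C,D,E} --y--> {A,B,C,D,E}  [seen]
Reachable DFA states: {A}, {A,E}, {B}, {A,B,D,E}, {B,C,E}, {A,B,C}, {D}, {A,B,C,D,E}, {C,D}, {A,C,D,E}.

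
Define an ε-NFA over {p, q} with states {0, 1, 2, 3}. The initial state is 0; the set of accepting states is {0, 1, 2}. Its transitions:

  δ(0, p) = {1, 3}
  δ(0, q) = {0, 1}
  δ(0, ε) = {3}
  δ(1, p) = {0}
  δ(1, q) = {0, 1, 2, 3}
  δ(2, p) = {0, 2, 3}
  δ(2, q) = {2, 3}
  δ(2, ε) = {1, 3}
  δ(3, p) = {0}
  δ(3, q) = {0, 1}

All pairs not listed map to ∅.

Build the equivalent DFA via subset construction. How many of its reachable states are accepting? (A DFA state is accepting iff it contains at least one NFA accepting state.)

3

Start state of the DFA: {0, 3} (ε-closure of the NFA start).
{0, 3} --p--> {0, 1, 3}  [new]
{0, 3} --q--> {0, 1, 3}  [seen]
{0, 1, 3} --p--> {0, 1, 3}  [seen]
{0, 1, 3} --q--> {0, 1, 2, 3}  [new]
{0, 1, 2, 3} --p--> {0, 1, 2, 3}  [seen]
{0, 1, 2, 3} --q--> {0, 1, 2, 3}  [seen]
Reachable DFA states: {0, 3}, {0, 1, 3}, {0, 1, 2, 3}.
Accepting DFA states (contain an NFA accepting state): {0, 3}, {0, 1, 3}, {0, 1, 2, 3}.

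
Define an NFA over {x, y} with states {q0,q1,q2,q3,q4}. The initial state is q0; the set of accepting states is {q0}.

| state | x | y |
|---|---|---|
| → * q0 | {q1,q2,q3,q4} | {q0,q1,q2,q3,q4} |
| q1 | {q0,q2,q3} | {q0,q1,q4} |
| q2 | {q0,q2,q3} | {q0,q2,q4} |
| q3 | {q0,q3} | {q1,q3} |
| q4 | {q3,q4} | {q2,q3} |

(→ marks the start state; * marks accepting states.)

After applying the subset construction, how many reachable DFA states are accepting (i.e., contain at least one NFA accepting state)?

Start state of the DFA: {q0}.
{q0} --x--> {q1,q2,q3,q4}  [new]
{q0} --y--> {q0,q1,q2,q3,q4}  [new]
{q1,q2,q3,q4} --x--> {q0,q2,q3,q4}  [new]
{q1,q2,q3,q4} --y--> {q0,q1,q2,q3,q4}  [seen]
{q0,q1,q2,q3,q4} --x--> {q0,q1,q2,q3,q4}  [seen]
{q0,q1,q2,q3,q4} --y--> {q0,q1,q2,q3,q4}  [seen]
{q0,q2,q3,q4} --x--> {q0,q1,q2,q3,q4}  [seen]
{q0,q2,q3,q4} --y--> {q0,q1,q2,q3,q4}  [seen]
Reachable DFA states: {q0}, {q1,q2,q3,q4}, {q0,q1,q2,q3,q4}, {q0,q2,q3,q4}.
Accepting DFA states (contain an NFA accepting state): {q0}, {q0,q1,q2,q3,q4}, {q0,q2,q3,q4}.

3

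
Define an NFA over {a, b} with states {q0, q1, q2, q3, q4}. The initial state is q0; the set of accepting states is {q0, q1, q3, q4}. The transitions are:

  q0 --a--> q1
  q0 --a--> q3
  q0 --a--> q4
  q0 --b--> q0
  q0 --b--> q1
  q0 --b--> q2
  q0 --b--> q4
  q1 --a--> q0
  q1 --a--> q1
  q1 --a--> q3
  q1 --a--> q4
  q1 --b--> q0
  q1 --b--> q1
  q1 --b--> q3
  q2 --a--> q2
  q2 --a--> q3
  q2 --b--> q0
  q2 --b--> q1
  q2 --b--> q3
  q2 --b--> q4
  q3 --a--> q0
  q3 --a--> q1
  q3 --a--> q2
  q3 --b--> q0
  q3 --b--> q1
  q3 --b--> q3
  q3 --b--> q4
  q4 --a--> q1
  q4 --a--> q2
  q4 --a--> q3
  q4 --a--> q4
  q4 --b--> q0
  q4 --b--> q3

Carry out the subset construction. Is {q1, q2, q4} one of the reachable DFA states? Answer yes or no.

no

Start state of the DFA: {q0}.
{q0} --a--> {q1, q3, q4}  [new]
{q0} --b--> {q0, q1, q2, q4}  [new]
{q1, q3, q4} --a--> {q0, q1, q2, q3, q4}  [new]
{q1, q3, q4} --b--> {q0, q1, q3, q4}  [new]
{q0, q1, q2, q4} --a--> {q0, q1, q2, q3, q4}  [seen]
{q0, q1, q2, q4} --b--> {q0, q1, q2, q3, q4}  [seen]
{q0, q1, q2, q3, q4} --a--> {q0, q1, q2, q3, q4}  [seen]
{q0, q1, q2, q3, q4} --b--> {q0, q1, q2, q3, q4}  [seen]
{q0, q1, q3, q4} --a--> {q0, q1, q2, q3, q4}  [seen]
{q0, q1, q3, q4} --b--> {q0, q1, q2, q3, q4}  [seen]
Reachable DFA states: {q0}, {q1, q3, q4}, {q0, q1, q2, q4}, {q0, q1, q2, q3, q4}, {q0, q1, q3, q4}.
{q1, q2, q4} is not among them.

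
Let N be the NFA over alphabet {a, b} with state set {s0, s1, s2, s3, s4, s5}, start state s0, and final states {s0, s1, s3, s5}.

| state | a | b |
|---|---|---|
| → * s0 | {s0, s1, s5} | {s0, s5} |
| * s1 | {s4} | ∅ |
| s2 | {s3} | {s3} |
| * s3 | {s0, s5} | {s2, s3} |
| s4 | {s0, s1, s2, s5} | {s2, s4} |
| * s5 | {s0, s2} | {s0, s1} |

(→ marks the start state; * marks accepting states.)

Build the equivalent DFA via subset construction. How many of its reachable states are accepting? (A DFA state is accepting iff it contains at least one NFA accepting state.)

Start state of the DFA: {s0}.
{s0} --a--> {s0, s1, s5}  [new]
{s0} --b--> {s0, s5}  [new]
{s0, s1, s5} --a--> {s0, s1, s2, s4, s5}  [new]
{s0, s1, s5} --b--> {s0, s1, s5}  [seen]
{s0, s5} --a--> {s0, s1, s2, s5}  [new]
{s0, s5} --b--> {s0, s1, s5}  [seen]
{s0, s1, s2, s4, s5} --a--> {s0, s1, s2, s3, s4, s5}  [new]
{s0, s1, s2, s4, s5} --b--> {s0, s1, s2, s3, s4, s5}  [seen]
{s0, s1, s2, s5} --a--> {s0, s1, s2, s3, s4, s5}  [seen]
{s0, s1, s2, s5} --b--> {s0, s1, s3, s5}  [new]
{s0, s1, s2, s3, s4, s5} --a--> {s0, s1, s2, s3, s4, s5}  [seen]
{s0, s1, s2, s3, s4, s5} --b--> {s0, s1, s2, s3, s4, s5}  [seen]
{s0, s1, s3, s5} --a--> {s0, s1, s2, s4, s5}  [seen]
{s0, s1, s3, s5} --b--> {s0, s1, s2, s3, s5}  [new]
{s0, s1, s2, s3, s5} --a--> {s0, s1, s2, s3, s4, s5}  [seen]
{s0, s1, s2, s3, s5} --b--> {s0, s1, s2, s3, s5}  [seen]
Reachable DFA states: {s0}, {s0, s1, s5}, {s0, s5}, {s0, s1, s2, s4, s5}, {s0, s1, s2, s5}, {s0, s1, s2, s3, s4, s5}, {s0, s1, s3, s5}, {s0, s1, s2, s3, s5}.
Accepting DFA states (contain an NFA accepting state): {s0}, {s0, s1, s5}, {s0, s5}, {s0, s1, s2, s4, s5}, {s0, s1, s2, s5}, {s0, s1, s2, s3, s4, s5}, {s0, s1, s3, s5}, {s0, s1, s2, s3, s5}.

8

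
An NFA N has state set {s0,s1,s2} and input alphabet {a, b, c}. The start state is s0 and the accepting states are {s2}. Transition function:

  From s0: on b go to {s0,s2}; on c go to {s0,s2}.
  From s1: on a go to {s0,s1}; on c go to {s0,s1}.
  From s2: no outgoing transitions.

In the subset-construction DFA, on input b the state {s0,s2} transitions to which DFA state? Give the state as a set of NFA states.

{s0,s2}

δ(s0,b) = {s0,s2}; δ(s2,b) = ∅.
Union: {s0,s2}.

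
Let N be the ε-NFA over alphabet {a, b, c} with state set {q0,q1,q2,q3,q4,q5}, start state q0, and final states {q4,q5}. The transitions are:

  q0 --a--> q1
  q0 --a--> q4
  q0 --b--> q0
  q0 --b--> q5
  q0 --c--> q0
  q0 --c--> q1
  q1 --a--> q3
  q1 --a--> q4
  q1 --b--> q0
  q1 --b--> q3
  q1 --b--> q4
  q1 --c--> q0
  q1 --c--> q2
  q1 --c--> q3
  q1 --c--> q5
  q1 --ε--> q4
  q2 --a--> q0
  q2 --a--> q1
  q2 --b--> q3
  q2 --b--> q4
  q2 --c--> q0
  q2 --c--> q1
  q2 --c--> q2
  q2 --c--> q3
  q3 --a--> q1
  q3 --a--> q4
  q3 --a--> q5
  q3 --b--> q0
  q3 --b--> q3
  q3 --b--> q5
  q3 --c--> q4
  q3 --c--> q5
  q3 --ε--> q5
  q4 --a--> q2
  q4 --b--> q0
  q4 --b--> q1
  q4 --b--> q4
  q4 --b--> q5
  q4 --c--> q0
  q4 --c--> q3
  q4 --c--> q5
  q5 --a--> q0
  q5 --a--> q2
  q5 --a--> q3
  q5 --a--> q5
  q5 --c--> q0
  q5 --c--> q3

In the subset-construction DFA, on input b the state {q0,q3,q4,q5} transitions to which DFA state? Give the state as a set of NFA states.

{q0,q1,q3,q4,q5}

δ(q0,b) = {q0,q5}; δ(q3,b) = {q0,q3,q5}; δ(q4,b) = {q0,q1,q4,q5}; δ(q5,b) = ∅.
Union: {q0,q1,q3,q4,q5}.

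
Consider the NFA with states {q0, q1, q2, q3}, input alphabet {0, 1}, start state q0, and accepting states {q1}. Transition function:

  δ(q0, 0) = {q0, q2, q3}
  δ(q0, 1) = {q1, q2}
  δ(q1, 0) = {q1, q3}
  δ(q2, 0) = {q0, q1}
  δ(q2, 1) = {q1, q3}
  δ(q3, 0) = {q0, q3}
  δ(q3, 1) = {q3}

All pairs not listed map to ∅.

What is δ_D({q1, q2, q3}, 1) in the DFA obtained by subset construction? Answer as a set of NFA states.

{q1, q3}

δ(q1,1) = ∅; δ(q2,1) = {q1, q3}; δ(q3,1) = {q3}.
Union: {q1, q3}.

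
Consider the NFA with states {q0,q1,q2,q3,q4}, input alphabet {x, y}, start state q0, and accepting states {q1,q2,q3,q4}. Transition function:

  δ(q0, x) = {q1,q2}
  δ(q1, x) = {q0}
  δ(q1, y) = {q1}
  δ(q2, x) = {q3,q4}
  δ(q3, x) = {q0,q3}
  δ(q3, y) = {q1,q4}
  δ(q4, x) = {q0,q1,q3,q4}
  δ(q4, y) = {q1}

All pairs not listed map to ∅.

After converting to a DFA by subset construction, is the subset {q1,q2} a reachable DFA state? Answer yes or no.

yes

Start state of the DFA: {q0}.
{q0} --x--> {q1,q2}  [new]
{q0} --y--> ∅  [new]
{q1,q2} --x--> {q0,q3,q4}  [new]
{q1,q2} --y--> {q1}  [new]
∅ --x--> ∅  [seen]
∅ --y--> ∅  [seen]
{q0,q3,q4} --x--> {q0,q1,q2,q3,q4}  [new]
{q0,q3,q4} --y--> {q1,q4}  [new]
{q1} --x--> {q0}  [seen]
{q1} --y--> {q1}  [seen]
{q0,q1,q2,q3,q4} --x--> {q0,q1,q2,q3,q4}  [seen]
{q0,q1,q2,q3,q4} --y--> {q1,q4}  [seen]
{q1,q4} --x--> {q0,q1,q3,q4}  [new]
{q1,q4} --y--> {q1}  [seen]
{q0,q1,q3,q4} --x--> {q0,q1,q2,q3,q4}  [seen]
{q0,q1,q3,q4} --y--> {q1,q4}  [seen]
Reachable DFA states: {q0}, {q1,q2}, ∅, {q0,q3,q4}, {q1}, {q0,q1,q2,q3,q4}, {q1,q4}, {q0,q1,q3,q4}.
{q1,q2} is among them.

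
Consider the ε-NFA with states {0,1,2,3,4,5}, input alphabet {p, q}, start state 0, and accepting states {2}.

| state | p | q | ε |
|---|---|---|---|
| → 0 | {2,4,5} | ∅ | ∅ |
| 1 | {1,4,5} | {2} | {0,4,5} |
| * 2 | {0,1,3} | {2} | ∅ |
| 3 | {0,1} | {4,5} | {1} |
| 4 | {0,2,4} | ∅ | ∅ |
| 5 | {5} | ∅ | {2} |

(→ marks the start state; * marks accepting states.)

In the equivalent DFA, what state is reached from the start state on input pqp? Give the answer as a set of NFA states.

{0,1,2,3,4,5}

Start: {0}.
δ(0,p) = {2,4,5}.
Union: {2,4,5}.
After p: {2,4,5}.
δ(2,q) = {2}; δ(4,q) = ∅; δ(5,q) = ∅.
Union: {2}.
After q: {2}.
δ(2,p) = {0,1,3}.
Union: {0,1,3}.
ε-closure gives {0,1,2,3,4,5}.
After p: {0,1,2,3,4,5}.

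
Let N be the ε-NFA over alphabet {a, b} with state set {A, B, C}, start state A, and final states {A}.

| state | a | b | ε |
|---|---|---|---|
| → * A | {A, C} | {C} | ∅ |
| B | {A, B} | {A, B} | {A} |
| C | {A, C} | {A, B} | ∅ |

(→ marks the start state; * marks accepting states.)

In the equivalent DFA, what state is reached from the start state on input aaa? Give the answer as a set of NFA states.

Start: {A}.
δ(A,a) = {A, C}.
Union: {A, C}.
After a: {A, C}.
δ(A,a) = {A, C}; δ(C,a) = {A, C}.
Union: {A, C}.
After a: {A, C}.
δ(A,a) = {A, C}; δ(C,a) = {A, C}.
Union: {A, C}.
After a: {A, C}.

{A, C}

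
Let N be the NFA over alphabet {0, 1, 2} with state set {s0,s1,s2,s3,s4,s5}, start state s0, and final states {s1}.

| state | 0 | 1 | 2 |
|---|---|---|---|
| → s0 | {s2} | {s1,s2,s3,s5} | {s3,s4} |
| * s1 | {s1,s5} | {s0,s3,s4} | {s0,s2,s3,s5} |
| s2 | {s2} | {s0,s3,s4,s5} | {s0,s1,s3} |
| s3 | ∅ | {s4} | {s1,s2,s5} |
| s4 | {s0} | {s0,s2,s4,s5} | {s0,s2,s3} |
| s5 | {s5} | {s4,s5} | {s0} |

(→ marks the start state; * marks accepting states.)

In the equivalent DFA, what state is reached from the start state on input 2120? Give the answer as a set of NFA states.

{s0,s1,s2,s5}

Start: {s0}.
δ(s0,2) = {s3,s4}.
Union: {s3,s4}.
After 2: {s3,s4}.
δ(s3,1) = {s4}; δ(s4,1) = {s0,s2,s4,s5}.
Union: {s0,s2,s4,s5}.
After 1: {s0,s2,s4,s5}.
δ(s0,2) = {s3,s4}; δ(s2,2) = {s0,s1,s3}; δ(s4,2) = {s0,s2,s3}; δ(s5,2) = {s0}.
Union: {s0,s1,s2,s3,s4}.
After 2: {s0,s1,s2,s3,s4}.
δ(s0,0) = {s2}; δ(s1,0) = {s1,s5}; δ(s2,0) = {s2}; δ(s3,0) = ∅; δ(s4,0) = {s0}.
Union: {s0,s1,s2,s5}.
After 0: {s0,s1,s2,s5}.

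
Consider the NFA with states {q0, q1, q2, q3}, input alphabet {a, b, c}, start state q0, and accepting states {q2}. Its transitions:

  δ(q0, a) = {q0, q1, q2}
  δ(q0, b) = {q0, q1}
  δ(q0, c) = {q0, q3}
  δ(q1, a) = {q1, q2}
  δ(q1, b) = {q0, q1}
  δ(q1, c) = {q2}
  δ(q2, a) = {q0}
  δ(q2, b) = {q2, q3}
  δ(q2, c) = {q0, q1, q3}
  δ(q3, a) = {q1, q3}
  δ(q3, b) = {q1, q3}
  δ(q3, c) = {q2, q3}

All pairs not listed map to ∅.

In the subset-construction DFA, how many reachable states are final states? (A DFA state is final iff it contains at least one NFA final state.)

3

Start state of the DFA: {q0}.
{q0} --a--> {q0, q1, q2}  [new]
{q0} --b--> {q0, q1}  [new]
{q0} --c--> {q0, q3}  [new]
{q0, q1, q2} --a--> {q0, q1, q2}  [seen]
{q0, q1, q2} --b--> {q0, q1, q2, q3}  [new]
{q0, q1, q2} --c--> {q0, q1, q2, q3}  [seen]
{q0, q1} --a--> {q0, q1, q2}  [seen]
{q0, q1} --b--> {q0, q1}  [seen]
{q0, q1} --c--> {q0, q2, q3}  [new]
{q0, q3} --a--> {q0, q1, q2, q3}  [seen]
{q0, q3} --b--> {q0, q1, q3}  [new]
{q0, q3} --c--> {q0, q2, q3}  [seen]
{q0, q1, q2, q3} --a--> {q0, q1, q2, q3}  [seen]
{q0, q1, q2, q3} --b--> {q0, q1, q2, q3}  [seen]
{q0, q1, q2, q3} --c--> {q0, q1, q2, q3}  [seen]
{q0, q2, q3} --a--> {q0, q1, q2, q3}  [seen]
{q0, q2, q3} --b--> {q0, q1, q2, q3}  [seen]
{q0, q2, q3} --c--> {q0, q1, q2, q3}  [seen]
{q0, q1, q3} --a--> {q0, q1, q2, q3}  [seen]
{q0, q1, q3} --b--> {q0, q1, q3}  [seen]
{q0, q1, q3} --c--> {q0, q2, q3}  [seen]
Reachable DFA states: {q0}, {q0, q1, q2}, {q0, q1}, {q0, q3}, {q0, q1, q2, q3}, {q0, q2, q3}, {q0, q1, q3}.
Accepting DFA states (contain an NFA accepting state): {q0, q1, q2}, {q0, q1, q2, q3}, {q0, q2, q3}.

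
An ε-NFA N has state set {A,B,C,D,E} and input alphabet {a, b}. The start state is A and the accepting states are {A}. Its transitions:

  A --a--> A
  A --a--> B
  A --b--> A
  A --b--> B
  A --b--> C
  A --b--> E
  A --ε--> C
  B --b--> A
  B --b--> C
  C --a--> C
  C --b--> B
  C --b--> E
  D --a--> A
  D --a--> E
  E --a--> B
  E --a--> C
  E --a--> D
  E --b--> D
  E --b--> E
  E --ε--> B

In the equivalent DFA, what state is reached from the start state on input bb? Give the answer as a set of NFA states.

{A,B,C,D,E}

Start: {A,C}.
δ(A,b) = {A,B,C,E}; δ(C,b) = {B,E}.
Union: {A,B,C,E}.
After b: {A,B,C,E}.
δ(A,b) = {A,B,C,E}; δ(B,b) = {A,C}; δ(C,b) = {B,E}; δ(E,b) = {D,E}.
Union: {A,B,C,D,E}.
After b: {A,B,C,D,E}.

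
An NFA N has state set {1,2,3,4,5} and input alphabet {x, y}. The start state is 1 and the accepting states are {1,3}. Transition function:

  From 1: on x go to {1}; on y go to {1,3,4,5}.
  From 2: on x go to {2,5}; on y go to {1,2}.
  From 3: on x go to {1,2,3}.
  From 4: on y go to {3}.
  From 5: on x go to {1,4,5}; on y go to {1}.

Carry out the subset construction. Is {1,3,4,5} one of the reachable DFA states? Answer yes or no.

yes

Start state of the DFA: {1}.
{1} --x--> {1}  [seen]
{1} --y--> {1,3,4,5}  [new]
{1,3,4,5} --x--> {1,2,3,4,5}  [new]
{1,3,4,5} --y--> {1,3,4,5}  [seen]
{1,2,3,4,5} --x--> {1,2,3,4,5}  [seen]
{1,2,3,4,5} --y--> {1,2,3,4,5}  [seen]
Reachable DFA states: {1}, {1,3,4,5}, {1,2,3,4,5}.
{1,3,4,5} is among them.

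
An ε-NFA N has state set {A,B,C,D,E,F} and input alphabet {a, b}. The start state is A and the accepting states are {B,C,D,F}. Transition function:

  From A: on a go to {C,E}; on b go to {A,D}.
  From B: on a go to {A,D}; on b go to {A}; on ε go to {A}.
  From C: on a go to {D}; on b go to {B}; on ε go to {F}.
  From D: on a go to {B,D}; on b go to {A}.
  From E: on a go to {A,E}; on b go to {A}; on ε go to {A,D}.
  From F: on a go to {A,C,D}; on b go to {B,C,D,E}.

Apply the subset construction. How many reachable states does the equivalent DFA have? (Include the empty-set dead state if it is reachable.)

Start state of the DFA: {A} (ε-closure of the NFA start).
{A} --a--> {A,C,D,E,F}  [new]
{A} --b--> {A,D}  [new]
{A,C,D,E,F} --a--> {A,B,C,D,E,F}  [new]
{A,C,D,E,F} --b--> {A,B,C,D,E,F}  [seen]
{A,D} --a--> {A,B,C,D,E,F}  [seen]
{A,D} --b--> {A,D}  [seen]
{A,B,C,D,E,F} --a--> {A,B,C,D,E,F}  [seen]
{A,B,C,D,E,F} --b--> {A,B,C,D,E,F}  [seen]
Reachable DFA states: {A}, {A,C,D,E,F}, {A,D}, {A,B,C,D,E,F}.

4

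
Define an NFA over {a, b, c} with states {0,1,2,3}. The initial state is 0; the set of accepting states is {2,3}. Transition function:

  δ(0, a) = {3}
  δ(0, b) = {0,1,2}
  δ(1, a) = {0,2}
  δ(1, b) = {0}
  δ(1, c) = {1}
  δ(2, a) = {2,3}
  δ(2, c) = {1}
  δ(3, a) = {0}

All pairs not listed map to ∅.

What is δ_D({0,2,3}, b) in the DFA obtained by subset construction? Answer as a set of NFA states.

{0,1,2}

δ(0,b) = {0,1,2}; δ(2,b) = ∅; δ(3,b) = ∅.
Union: {0,1,2}.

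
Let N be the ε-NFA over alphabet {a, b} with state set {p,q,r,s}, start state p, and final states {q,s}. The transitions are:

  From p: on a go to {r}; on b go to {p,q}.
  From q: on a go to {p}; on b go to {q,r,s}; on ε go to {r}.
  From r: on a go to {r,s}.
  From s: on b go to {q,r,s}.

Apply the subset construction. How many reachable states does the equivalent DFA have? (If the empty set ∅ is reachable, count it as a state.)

Start state of the DFA: {p} (ε-closure of the NFA start).
{p} --a--> {r}  [new]
{p} --b--> {p,q,r}  [new]
{r} --a--> {r,s}  [new]
{r} --b--> ∅  [new]
{p,q,r} --a--> {p,r,s}  [new]
{p,q,r} --b--> {p,q,r,s}  [new]
{r,s} --a--> {r,s}  [seen]
{r,s} --b--> {q,r,s}  [new]
∅ --a--> ∅  [seen]
∅ --b--> ∅  [seen]
{p,r,s} --a--> {r,s}  [seen]
{p,r,s} --b--> {p,q,r,s}  [seen]
{p,q,r,s} --a--> {p,r,s}  [seen]
{p,q,r,s} --b--> {p,q,r,s}  [seen]
{q,r,s} --a--> {p,r,s}  [seen]
{q,r,s} --b--> {q,r,s}  [seen]
Reachable DFA states: {p}, {r}, {p,q,r}, {r,s}, ∅, {p,r,s}, {p,q,r,s}, {q,r,s}.

8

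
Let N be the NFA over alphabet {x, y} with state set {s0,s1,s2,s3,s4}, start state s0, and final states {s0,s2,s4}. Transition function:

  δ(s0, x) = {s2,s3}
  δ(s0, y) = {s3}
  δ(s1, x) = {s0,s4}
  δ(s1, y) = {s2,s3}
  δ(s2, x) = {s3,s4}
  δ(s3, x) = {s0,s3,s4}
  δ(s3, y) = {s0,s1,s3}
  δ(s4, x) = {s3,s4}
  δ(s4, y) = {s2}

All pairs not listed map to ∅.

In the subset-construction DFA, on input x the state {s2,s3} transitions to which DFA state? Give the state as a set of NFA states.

{s0,s3,s4}

δ(s2,x) = {s3,s4}; δ(s3,x) = {s0,s3,s4}.
Union: {s0,s3,s4}.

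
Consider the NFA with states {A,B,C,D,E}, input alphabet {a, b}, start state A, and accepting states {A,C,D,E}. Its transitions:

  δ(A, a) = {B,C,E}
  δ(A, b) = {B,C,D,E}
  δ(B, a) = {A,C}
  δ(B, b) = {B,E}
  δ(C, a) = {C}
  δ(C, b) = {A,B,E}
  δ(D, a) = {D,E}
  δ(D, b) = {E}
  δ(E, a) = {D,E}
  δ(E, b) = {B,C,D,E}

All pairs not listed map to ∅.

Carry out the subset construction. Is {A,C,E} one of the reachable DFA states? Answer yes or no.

Start state of the DFA: {A}.
{A} --a--> {B,C,E}  [new]
{A} --b--> {B,C,D,E}  [new]
{B,C,E} --a--> {A,C,D,E}  [new]
{B,C,E} --b--> {A,B,C,D,E}  [new]
{B,C,D,E} --a--> {A,C,D,E}  [seen]
{B,C,D,E} --b--> {A,B,C,D,E}  [seen]
{A,C,D,E} --a--> {B,C,D,E}  [seen]
{A,C,D,E} --b--> {A,B,C,D,E}  [seen]
{A,B,C,D,E} --a--> {A,B,C,D,E}  [seen]
{A,B,C,D,E} --b--> {A,B,C,D,E}  [seen]
Reachable DFA states: {A}, {B,C,E}, {B,C,D,E}, {A,C,D,E}, {A,B,C,D,E}.
{A,C,E} is not among them.

no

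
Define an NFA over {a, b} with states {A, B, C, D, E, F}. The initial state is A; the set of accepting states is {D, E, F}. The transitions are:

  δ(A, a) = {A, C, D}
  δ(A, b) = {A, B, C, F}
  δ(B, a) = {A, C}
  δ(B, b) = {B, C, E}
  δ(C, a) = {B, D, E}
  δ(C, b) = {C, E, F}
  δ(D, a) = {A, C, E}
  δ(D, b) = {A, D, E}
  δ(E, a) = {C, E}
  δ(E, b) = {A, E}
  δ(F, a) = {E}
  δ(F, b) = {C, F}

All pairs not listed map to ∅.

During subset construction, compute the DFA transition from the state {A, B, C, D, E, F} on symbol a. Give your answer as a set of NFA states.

δ(A,a) = {A, C, D}; δ(B,a) = {A, C}; δ(C,a) = {B, D, E}; δ(D,a) = {A, C, E}; δ(E,a) = {C, E}; δ(F,a) = {E}.
Union: {A, B, C, D, E}.

{A, B, C, D, E}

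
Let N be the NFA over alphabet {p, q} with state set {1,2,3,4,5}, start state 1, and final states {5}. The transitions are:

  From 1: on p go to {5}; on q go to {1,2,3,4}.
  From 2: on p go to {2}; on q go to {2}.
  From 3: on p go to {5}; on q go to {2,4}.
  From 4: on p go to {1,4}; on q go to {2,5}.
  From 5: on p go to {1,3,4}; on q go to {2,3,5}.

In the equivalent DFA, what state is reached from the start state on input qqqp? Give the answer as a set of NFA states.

{1,2,3,4,5}

Start: {1}.
δ(1,q) = {1,2,3,4}.
Union: {1,2,3,4}.
After q: {1,2,3,4}.
δ(1,q) = {1,2,3,4}; δ(2,q) = {2}; δ(3,q) = {2,4}; δ(4,q) = {2,5}.
Union: {1,2,3,4,5}.
After q: {1,2,3,4,5}.
δ(1,q) = {1,2,3,4}; δ(2,q) = {2}; δ(3,q) = {2,4}; δ(4,q) = {2,5}; δ(5,q) = {2,3,5}.
Union: {1,2,3,4,5}.
After q: {1,2,3,4,5}.
δ(1,p) = {5}; δ(2,p) = {2}; δ(3,p) = {5}; δ(4,p) = {1,4}; δ(5,p) = {1,3,4}.
Union: {1,2,3,4,5}.
After p: {1,2,3,4,5}.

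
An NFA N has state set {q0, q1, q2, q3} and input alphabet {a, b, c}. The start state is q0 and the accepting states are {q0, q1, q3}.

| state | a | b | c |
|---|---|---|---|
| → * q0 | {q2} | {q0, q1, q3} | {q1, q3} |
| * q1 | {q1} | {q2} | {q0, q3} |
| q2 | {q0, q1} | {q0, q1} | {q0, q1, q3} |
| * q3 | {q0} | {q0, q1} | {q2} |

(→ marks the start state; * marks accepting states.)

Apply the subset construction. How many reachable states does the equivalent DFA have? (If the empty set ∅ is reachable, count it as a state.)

Start state of the DFA: {q0}.
{q0} --a--> {q2}  [new]
{q0} --b--> {q0, q1, q3}  [new]
{q0} --c--> {q1, q3}  [new]
{q2} --a--> {q0, q1}  [new]
{q2} --b--> {q0, q1}  [seen]
{q2} --c--> {q0, q1, q3}  [seen]
{q0, q1, q3} --a--> {q0, q1, q2}  [new]
{q0, q1, q3} --b--> {q0, q1, q2, q3}  [new]
{q0, q1, q3} --c--> {q0, q1, q2, q3}  [seen]
{q1, q3} --a--> {q0, q1}  [seen]
{q1, q3} --b--> {q0, q1, q2}  [seen]
{q1, q3} --c--> {q0, q2, q3}  [new]
{q0, q1} --a--> {q1, q2}  [new]
{q0, q1} --b--> {q0, q1, q2, q3}  [seen]
{q0, q1} --c--> {q0, q1, q3}  [seen]
{q0, q1, q2} --a--> {q0, q1, q2}  [seen]
{q0, q1, q2} --b--> {q0, q1, q2, q3}  [seen]
{q0, q1, q2} --c--> {q0, q1, q3}  [seen]
{q0, q1, q2, q3} --a--> {q0, q1, q2}  [seen]
{q0, q1, q2, q3} --b--> {q0, q1, q2, q3}  [seen]
{q0, q1, q2, q3} --c--> {q0, q1, q2, q3}  [seen]
{q0, q2, q3} --a--> {q0, q1, q2}  [seen]
{q0, q2, q3} --b--> {q0, q1, q3}  [seen]
{q0, q2, q3} --c--> {q0, q1, q2, q3}  [seen]
{q1, q2} --a--> {q0, q1}  [seen]
{q1, q2} --b--> {q0, q1, q2}  [seen]
{q1, q2} --c--> {q0, q1, q3}  [seen]
Reachable DFA states: {q0}, {q2}, {q0, q1, q3}, {q1, q3}, {q0, q1}, {q0, q1, q2}, {q0, q1, q2, q3}, {q0, q2, q3}, {q1, q2}.

9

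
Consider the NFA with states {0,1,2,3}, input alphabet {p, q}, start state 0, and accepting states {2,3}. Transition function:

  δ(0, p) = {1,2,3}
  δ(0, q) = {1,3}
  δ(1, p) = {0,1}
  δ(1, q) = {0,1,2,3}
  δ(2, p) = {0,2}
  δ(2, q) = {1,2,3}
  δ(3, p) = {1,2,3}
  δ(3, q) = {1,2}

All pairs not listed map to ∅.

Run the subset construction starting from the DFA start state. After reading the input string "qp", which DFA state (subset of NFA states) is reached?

{0,1,2,3}

Start: {0}.
δ(0,q) = {1,3}.
Union: {1,3}.
After q: {1,3}.
δ(1,p) = {0,1}; δ(3,p) = {1,2,3}.
Union: {0,1,2,3}.
After p: {0,1,2,3}.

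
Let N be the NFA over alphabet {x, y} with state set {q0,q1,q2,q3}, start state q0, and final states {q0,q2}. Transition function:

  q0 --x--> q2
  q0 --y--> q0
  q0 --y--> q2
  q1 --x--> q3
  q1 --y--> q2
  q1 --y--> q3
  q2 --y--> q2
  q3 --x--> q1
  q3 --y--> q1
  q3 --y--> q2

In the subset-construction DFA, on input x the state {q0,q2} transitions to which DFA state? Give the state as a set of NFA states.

{q2}

δ(q0,x) = {q2}; δ(q2,x) = ∅.
Union: {q2}.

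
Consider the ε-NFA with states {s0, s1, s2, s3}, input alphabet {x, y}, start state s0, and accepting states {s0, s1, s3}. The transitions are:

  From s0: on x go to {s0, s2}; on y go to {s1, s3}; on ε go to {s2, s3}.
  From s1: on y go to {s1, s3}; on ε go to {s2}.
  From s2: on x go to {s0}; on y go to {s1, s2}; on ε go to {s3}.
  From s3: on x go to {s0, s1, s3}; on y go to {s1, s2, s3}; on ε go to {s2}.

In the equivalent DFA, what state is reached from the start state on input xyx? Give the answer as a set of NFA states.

Start: {s0, s2, s3}.
δ(s0,x) = {s0, s2}; δ(s2,x) = {s0}; δ(s3,x) = {s0, s1, s3}.
Union: {s0, s1, s2, s3}.
After x: {s0, s1, s2, s3}.
δ(s0,y) = {s1, s3}; δ(s1,y) = {s1, s3}; δ(s2,y) = {s1, s2}; δ(s3,y) = {s1, s2, s3}.
Union: {s1, s2, s3}.
After y: {s1, s2, s3}.
δ(s1,x) = ∅; δ(s2,x) = {s0}; δ(s3,x) = {s0, s1, s3}.
Union: {s0, s1, s3}.
ε-closure gives {s0, s1, s2, s3}.
After x: {s0, s1, s2, s3}.

{s0, s1, s2, s3}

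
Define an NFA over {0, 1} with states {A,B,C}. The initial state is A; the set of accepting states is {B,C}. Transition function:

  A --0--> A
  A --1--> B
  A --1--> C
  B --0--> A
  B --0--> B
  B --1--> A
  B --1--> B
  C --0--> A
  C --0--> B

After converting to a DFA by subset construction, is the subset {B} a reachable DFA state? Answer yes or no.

Start state of the DFA: {A}.
{A} --0--> {A}  [seen]
{A} --1--> {B,C}  [new]
{B,C} --0--> {A,B}  [new]
{B,C} --1--> {A,B}  [seen]
{A,B} --0--> {A,B}  [seen]
{A,B} --1--> {A,B,C}  [new]
{A,B,C} --0--> {A,B}  [seen]
{A,B,C} --1--> {A,B,C}  [seen]
Reachable DFA states: {A}, {B,C}, {A,B}, {A,B,C}.
{B} is not among them.

no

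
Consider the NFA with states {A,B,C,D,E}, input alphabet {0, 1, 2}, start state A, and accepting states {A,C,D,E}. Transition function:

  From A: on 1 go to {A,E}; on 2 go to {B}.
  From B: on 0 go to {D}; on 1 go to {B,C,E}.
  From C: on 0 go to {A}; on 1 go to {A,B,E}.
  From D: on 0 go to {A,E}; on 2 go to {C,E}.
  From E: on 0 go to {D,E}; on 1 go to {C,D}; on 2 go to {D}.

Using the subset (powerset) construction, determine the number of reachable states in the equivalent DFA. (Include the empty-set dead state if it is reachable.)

16

Start state of the DFA: {A}.
{A} --0--> ∅  [new]
{A} --1--> {A,E}  [new]
{A} --2--> {B}  [new]
∅ --0--> ∅  [seen]
∅ --1--> ∅  [seen]
∅ --2--> ∅  [seen]
{A,E} --0--> {D,E}  [new]
{A,E} --1--> {A,C,D,E}  [new]
{A,E} --2--> {B,D}  [new]
{B} --0--> {D}  [new]
{B} --1--> {B,C,E}  [new]
{B} --2--> ∅  [seen]
{D,E} --0--> {A,D,E}  [new]
{D,E} --1--> {C,D}  [new]
{D,E} --2--> {C,D,E}  [new]
{A,C,D,E} --0--> {A,D,E}  [seen]
{A,C,D,E} --1--> {A,B,C,D,E}  [new]
{A,C,D,E} --2--> {B,C,D,E}  [new]
{B,D} --0--> {A,D,E}  [seen]
{B,D} --1--> {B,C,E}  [seen]
{B,D} --2--> {C,E}  [new]
{D} --0--> {A,E}  [seen]
{D} --1--> ∅  [seen]
{D} --2--> {C,E}  [seen]
{B,C,E} --0--> {A,D,E}  [seen]
{B,C,E} --1--> {A,B,C,D,E}  [seen]
{B,C,E} --2--> {D}  [seen]
{A,D,E} --0--> {A,D,E}  [seen]
{A,D,E} --1--> {A,C,D,E}  [seen]
{A,D,E} --2--> {B,C,D,E}  [seen]
{C,D} --0--> {A,E}  [seen]
{C,D} --1--> {A,B,E}  [new]
{C,D} --2--> {C,E}  [seen]
{C,D,E} --0--> {A,D,E}  [seen]
{C,D,E} --1--> {A,B,C,D,E}  [seen]
{C,D,E} --2--> {C,D,E}  [seen]
{A,B,C,D,E} --0--> {A,D,E}  [seen]
{A,B,C,D,E} --1--> {A,B,C,D,E}  [seen]
{A,B,C,D,E} --2--> {B,C,D,E}  [seen]
{B,C,D,E} --0--> {A,D,E}  [seen]
{B,C,D,E} --1--> {A,B,C,D,E}  [seen]
{B,C,D,E} --2--> {C,D,E}  [seen]
{C,E} --0--> {A,D,E}  [seen]
{C,E} --1--> {A,B,C,D,E}  [seen]
{C,E} --2--> {D}  [seen]
{A,B,E} --0--> {D,E}  [seen]
{A,B,E} --1--> {A,B,C,D,E}  [seen]
{A,B,E} --2--> {B,D}  [seen]
Reachable DFA states: {A}, ∅, {A,E}, {B}, {D,E}, {A,C,D,E}, {B,D}, {D}, {B,C,E}, {A,D,E}, {C,D}, {C,D,E}, {A,B,C,D,E}, {B,C,D,E}, {C,E}, {A,B,E}.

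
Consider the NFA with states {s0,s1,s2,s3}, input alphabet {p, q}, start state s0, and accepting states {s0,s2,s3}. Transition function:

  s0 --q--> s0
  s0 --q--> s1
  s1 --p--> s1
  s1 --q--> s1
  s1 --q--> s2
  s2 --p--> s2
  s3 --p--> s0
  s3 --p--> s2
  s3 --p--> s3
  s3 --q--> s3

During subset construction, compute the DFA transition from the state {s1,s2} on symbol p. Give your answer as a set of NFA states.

{s1,s2}

δ(s1,p) = {s1}; δ(s2,p) = {s2}.
Union: {s1,s2}.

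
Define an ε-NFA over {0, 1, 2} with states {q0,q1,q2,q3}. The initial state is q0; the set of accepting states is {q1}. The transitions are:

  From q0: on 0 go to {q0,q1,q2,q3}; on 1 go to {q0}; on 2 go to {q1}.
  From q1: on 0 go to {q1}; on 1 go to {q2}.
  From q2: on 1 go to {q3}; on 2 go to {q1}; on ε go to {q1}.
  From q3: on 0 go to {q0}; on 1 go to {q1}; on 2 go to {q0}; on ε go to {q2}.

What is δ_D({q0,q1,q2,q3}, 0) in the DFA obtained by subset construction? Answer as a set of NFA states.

δ(q0,0) = {q0,q1,q2,q3}; δ(q1,0) = {q1}; δ(q2,0) = ∅; δ(q3,0) = {q0}.
Union: {q0,q1,q2,q3}.

{q0,q1,q2,q3}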